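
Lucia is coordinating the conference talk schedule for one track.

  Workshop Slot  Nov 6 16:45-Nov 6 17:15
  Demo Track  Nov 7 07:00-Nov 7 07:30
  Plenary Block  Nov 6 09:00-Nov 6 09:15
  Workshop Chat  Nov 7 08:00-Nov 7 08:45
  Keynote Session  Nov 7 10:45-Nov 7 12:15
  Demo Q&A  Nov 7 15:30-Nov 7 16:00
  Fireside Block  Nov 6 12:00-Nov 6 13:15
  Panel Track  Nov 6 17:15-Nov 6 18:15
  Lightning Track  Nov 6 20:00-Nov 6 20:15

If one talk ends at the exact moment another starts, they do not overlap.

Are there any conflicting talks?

No

Two intervals overlap when each starts before the other ends.
Sorted by start: Plenary Block, Fireside Block, Workshop Slot, Panel Track, Lightning Track, Demo Track, Workshop Chat, Keynote Session, Demo Q&A.
Fireside Block starts after Plenary Block ends — done with Plenary Block.
Workshop Slot starts after Fireside Block ends — done with Fireside Block.
Panel Track starts exactly when Workshop Slot ends (back-to-back, no overlap) — done with Workshop Slot.
Lightning Track starts after Panel Track ends — done with Panel Track.
Demo Track starts after Lightning Track ends — done with Lightning Track.
Workshop Chat starts after Demo Track ends — done with Demo Track.
Keynote Session starts after Workshop Chat ends — done with Workshop Chat.
Demo Q&A starts after Keynote Session ends.
Every pair is clear; the schedule has no overlaps.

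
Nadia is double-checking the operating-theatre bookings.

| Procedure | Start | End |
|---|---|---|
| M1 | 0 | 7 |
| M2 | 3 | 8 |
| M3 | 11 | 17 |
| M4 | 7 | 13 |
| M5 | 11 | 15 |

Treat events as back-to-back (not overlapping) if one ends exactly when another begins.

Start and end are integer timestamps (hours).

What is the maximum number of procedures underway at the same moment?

Walk through starts and ends in time order (an end at T is processed before a start at T):
0 start M1 → 1
3 start M2 → 2
7 end M1 → 1
7 start M4 → 2
8 end M2 → 1
11 start M3 → 2
11 start M5 → 3
13 end M4 → 2
15 end M5 → 1
17 end M3 → 0
Peak is 3, at 11 (M3, M4, M5).

3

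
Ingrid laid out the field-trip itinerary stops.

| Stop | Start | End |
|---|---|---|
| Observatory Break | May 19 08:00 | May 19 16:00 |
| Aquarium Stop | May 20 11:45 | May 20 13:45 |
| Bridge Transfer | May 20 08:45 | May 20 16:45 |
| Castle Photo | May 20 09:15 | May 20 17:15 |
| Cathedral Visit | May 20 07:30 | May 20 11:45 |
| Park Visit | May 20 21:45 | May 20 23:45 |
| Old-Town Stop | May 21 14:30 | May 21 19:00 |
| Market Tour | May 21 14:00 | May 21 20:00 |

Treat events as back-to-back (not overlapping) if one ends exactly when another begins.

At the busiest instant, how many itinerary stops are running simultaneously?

Sweep the timeline, counting +1 at each start and −1 at each end (ends before starts at a tie):
May 19 08:00 start Observatory Break → 1
May 19 16:00 end Observatory Break → 0
May 20 07:30 start Cathedral Visit → 1
May 20 08:45 start Bridge Transfer → 2
May 20 09:15 start Castle Photo → 3
May 20 11:45 end Cathedral Visit → 2
May 20 11:45 start Aquarium Stop → 3
May 20 13:45 end Aquarium Stop → 2
May 20 16:45 end Bridge Transfer → 1
May 20 17:15 end Castle Photo → 0
May 20 21:45 start Park Visit → 1
May 20 23:45 end Park Visit → 0
May 21 14:00 start Market Tour → 1
May 21 14:30 start Old-Town Stop → 2
May 21 19:00 end Old-Town Stop → 1
May 21 20:00 end Market Tour → 0
Peak is 3, at May 20 09:15 (Bridge Transfer, Castle Photo, Cathedral Visit).

3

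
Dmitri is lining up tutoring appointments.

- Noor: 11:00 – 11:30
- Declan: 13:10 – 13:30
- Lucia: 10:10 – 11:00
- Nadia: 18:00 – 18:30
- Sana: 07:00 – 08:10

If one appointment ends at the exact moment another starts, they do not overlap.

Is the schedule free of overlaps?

Sorted by start: Sana, Lucia, Noor, Declan, Nadia.
Lucia starts after Sana ends; Sana is clear from here.
Noor starts exactly when Lucia ends (back-to-back, no overlap); Lucia is clear from here.
Declan starts after Noor ends; Noor is clear from here.
Nadia starts after Declan ends.
Every pair is clear; the schedule has no overlaps.

Yes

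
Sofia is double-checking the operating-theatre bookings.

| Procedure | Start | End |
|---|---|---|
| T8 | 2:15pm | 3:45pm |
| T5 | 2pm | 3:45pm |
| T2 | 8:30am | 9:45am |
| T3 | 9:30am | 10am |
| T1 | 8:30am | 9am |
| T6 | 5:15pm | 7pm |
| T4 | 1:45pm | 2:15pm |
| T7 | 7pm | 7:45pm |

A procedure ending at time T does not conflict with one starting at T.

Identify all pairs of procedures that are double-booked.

T1 & T2, T2 & T3, T4 & T5, T5 & T8

Sorted by start: T1, T2, T3, T4, T5, T8, T6, T7.
T2 starts before T1 ends → T1 and T2 overlap.
T3 starts after T1 ends, so T1 has no further overlaps.
T3 starts before T2 ends → T2 and T3 overlap.
T4 starts after T2 ends, so T2 has no further overlaps.
T4 starts after T3 ends, so T3 has no further overlaps.
T5 starts before T4 ends → T4 and T5 overlap.
T8 starts exactly when T4 ends (back-to-back, no overlap), so T4 has no further overlaps.
T8 starts before T5 ends → T5 and T8 overlap.
T6 starts after T5 ends, so T5 has no further overlaps.
T6 starts after T8 ends, so T8 has no further overlaps.
T7 starts exactly when T6 ends (back-to-back, no overlap).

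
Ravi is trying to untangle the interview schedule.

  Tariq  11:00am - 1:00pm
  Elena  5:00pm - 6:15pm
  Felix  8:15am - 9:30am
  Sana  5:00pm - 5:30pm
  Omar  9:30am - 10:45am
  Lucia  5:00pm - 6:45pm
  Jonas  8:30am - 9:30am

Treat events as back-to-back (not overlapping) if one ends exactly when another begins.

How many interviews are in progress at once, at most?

3

Sort all start/end points and keep a running count:
8:15am start Felix → 1
8:30am start Jonas → 2
9:30am end Felix → 1
9:30am end Jonas → 0
9:30am start Omar → 1
10:45am end Omar → 0
11:00am start Tariq → 1
1:00pm end Tariq → 0
5:00pm start Elena → 1
5:00pm start Lucia → 2
5:00pm start Sana → 3
5:30pm end Sana → 2
6:15pm end Elena → 1
6:45pm end Lucia → 0
Peak is 3, at 5:00pm (Elena, Lucia, Sana).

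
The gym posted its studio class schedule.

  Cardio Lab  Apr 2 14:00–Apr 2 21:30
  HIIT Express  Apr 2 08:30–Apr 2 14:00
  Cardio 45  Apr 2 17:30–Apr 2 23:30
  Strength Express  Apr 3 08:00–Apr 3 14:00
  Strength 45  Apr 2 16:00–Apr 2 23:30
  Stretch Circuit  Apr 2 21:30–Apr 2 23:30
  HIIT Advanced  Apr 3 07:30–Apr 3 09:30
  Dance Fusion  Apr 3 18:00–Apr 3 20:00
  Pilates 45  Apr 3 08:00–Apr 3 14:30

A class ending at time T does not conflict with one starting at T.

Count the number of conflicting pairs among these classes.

Sorted by start: HIIT Express, Cardio Lab, Strength 45, Cardio 45, Stretch Circuit, HIIT Advanced, Strength Express, Pilates 45, Dance Fusion.
Cardio Lab starts exactly when HIIT Express ends (back-to-back, no overlap), so nothing later overlaps HIIT Express either.
Strength 45 starts before Cardio Lab ends → Cardio Lab and Strength 45 overlap.
Cardio 45 starts before Cardio Lab ends → Cardio Lab and Cardio 45 overlap.
Stretch Circuit starts exactly when Cardio Lab ends (back-to-back, no overlap), so nothing later overlaps Cardio Lab either.
Cardio 45 starts before Strength 45 ends → Strength 45 and Cardio 45 overlap.
Stretch Circuit starts before Strength 45 ends → Strength 45 and Stretch Circuit overlap.
HIIT Advanced starts after Strength 45 ends, so nothing later overlaps Strength 45 either.
Stretch Circuit starts before Cardio 45 ends → Cardio 45 and Stretch Circuit overlap.
HIIT Advanced starts after Cardio 45 ends, so nothing later overlaps Cardio 45 either.
HIIT Advanced starts after Stretch Circuit ends, so nothing later overlaps Stretch Circuit either.
Strength Express starts before HIIT Advanced ends → HIIT Advanced and Strength Express overlap.
Pilates 45 starts before HIIT Advanced ends → HIIT Advanced and Pilates 45 overlap.
Dance Fusion starts after HIIT Advanced ends.
Pilates 45 starts before Strength Express ends → Strength Express and Pilates 45 overlap.
Dance Fusion starts after Strength Express ends.
Dance Fusion starts after Pilates 45 ends.
Overlapping pairs: Cardio 45 & Cardio Lab, Cardio 45 & Strength 45, Cardio 45 & Stretch Circuit, Cardio Lab & Strength 45, HIIT Advanced & Pilates 45, HIIT Advanced & Strength Express, Pilates 45 & Strength Express, Strength 45 & Stretch Circuit — 8 in total.

8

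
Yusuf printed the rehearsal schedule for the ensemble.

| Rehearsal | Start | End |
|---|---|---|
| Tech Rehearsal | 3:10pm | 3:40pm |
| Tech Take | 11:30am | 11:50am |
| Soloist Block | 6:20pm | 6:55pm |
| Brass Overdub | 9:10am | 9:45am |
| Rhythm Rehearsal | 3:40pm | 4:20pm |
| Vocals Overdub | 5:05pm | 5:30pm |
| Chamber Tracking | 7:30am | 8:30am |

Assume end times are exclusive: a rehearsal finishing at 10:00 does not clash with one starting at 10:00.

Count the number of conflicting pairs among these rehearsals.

Sorted by start: Chamber Tracking, Brass Overdub, Tech Take, Tech Rehearsal, Rhythm Rehearsal, Vocals Overdub, Soloist Block.
Brass Overdub starts after Chamber Tracking ends, so Chamber Tracking has no further overlaps.
Tech Take starts after Brass Overdub ends, so Brass Overdub has no further overlaps.
Tech Rehearsal starts after Tech Take ends, so Tech Take has no further overlaps.
Rhythm Rehearsal starts exactly when Tech Rehearsal ends (back-to-back, no overlap), so Tech Rehearsal has no further overlaps.
Vocals Overdub starts after Rhythm Rehearsal ends, so Rhythm Rehearsal has no further overlaps.
Soloist Block starts after Vocals Overdub ends.
No pair overlaps.

0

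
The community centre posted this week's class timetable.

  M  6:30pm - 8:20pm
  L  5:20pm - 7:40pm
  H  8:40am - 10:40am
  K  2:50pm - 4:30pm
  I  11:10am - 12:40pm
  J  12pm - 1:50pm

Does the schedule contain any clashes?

Two intervals overlap when each starts before the other ends.
Sorted by start: H, I, J, K, L, M.
I starts after H ends; H is clear from here.
J starts before I ends → I and J overlap.
That's a conflict, so the schedule is not conflict-free.

Yes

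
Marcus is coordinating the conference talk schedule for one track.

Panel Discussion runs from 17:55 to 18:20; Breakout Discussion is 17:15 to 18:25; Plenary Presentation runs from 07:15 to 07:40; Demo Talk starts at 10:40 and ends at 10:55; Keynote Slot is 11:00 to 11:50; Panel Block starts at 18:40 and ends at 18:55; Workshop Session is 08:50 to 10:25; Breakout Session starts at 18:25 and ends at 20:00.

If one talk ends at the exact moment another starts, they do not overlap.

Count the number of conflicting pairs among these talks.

Sorted by start: Plenary Presentation, Workshop Session, Demo Talk, Keynote Slot, Breakout Discussion, Panel Discussion, Breakout Session, Panel Block.
Workshop Session starts after Plenary Presentation ends, so Plenary Presentation has no further overlaps.
Demo Talk starts after Workshop Session ends, so Workshop Session has no further overlaps.
Keynote Slot starts after Demo Talk ends, so Demo Talk has no further overlaps.
Breakout Discussion starts after Keynote Slot ends, so Keynote Slot has no further overlaps.
Panel Discussion starts before Breakout Discussion ends → Breakout Discussion and Panel Discussion overlap.
Breakout Session starts exactly when Breakout Discussion ends (back-to-back, no overlap), so Breakout Discussion has no further overlaps.
Breakout Session starts after Panel Discussion ends, so Panel Discussion has no further overlaps.
Panel Block starts before Breakout Session ends → Breakout Session and Panel Block overlap.
Overlapping pairs: Breakout Discussion & Panel Discussion, Breakout Session & Panel Block — 2 in total.

2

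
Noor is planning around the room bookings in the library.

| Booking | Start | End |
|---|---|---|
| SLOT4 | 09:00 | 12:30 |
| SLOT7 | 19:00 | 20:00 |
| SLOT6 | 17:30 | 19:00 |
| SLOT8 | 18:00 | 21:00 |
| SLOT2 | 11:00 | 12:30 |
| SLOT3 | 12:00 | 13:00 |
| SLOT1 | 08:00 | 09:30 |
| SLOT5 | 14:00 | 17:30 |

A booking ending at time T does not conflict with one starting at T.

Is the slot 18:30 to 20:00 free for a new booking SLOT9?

No — it overlaps SLOT6, SLOT7, SLOT8

SLOT1: ends 09:30 at or before SLOT9 starts 18:30 → clear.
SLOT4: ends 12:30 at or before SLOT9 starts 18:30 → clear.
SLOT2: ends 12:30 at or before SLOT9 starts 18:30 → clear.
SLOT3: ends 13:00 at or before SLOT9 starts 18:30 → clear.
SLOT5: ends 17:30 at or before SLOT9 starts 18:30 → clear.
SLOT6: starts 17:30 before SLOT9 ends 20:00, and ends 19:00 after SLOT9 starts 18:30 → overlap.
SLOT8: starts 18:00 before SLOT9 ends 20:00, and ends 21:00 after SLOT9 starts 18:30 → overlap.
SLOT7: starts 19:00 before SLOT9 ends 20:00, and ends 20:00 after SLOT9 starts 18:30 → overlap.
SLOT9 overlaps SLOT6, SLOT7, SLOT8.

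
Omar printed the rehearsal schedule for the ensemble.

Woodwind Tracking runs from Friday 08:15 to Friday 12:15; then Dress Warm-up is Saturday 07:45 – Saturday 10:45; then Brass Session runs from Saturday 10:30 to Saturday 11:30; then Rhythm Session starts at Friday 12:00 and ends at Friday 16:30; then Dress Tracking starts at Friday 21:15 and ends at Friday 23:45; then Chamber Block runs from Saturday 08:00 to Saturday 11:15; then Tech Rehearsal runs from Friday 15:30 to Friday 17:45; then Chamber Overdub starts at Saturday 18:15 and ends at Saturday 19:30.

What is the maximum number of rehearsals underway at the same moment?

3

Sort all start/end points and keep a running count:
Friday 08:15 start Woodwind Tracking → 1
Friday 12:00 start Rhythm Session → 2
Friday 12:15 end Woodwind Tracking → 1
Friday 15:30 start Tech Rehearsal → 2
Friday 16:30 end Rhythm Session → 1
Friday 17:45 end Tech Rehearsal → 0
Friday 21:15 start Dress Tracking → 1
Friday 23:45 end Dress Tracking → 0
Saturday 07:45 start Dress Warm-up → 1
Saturday 08:00 start Chamber Block → 2
Saturday 10:30 start Brass Session → 3
Saturday 10:45 end Dress Warm-up → 2
Saturday 11:15 end Chamber Block → 1
Saturday 11:30 end Brass Session → 0
Saturday 18:15 start Chamber Overdub → 1
Saturday 19:30 end Chamber Overdub → 0
Peak is 3, at Saturday 10:30 (Brass Session, Chamber Block, Dress Warm-up).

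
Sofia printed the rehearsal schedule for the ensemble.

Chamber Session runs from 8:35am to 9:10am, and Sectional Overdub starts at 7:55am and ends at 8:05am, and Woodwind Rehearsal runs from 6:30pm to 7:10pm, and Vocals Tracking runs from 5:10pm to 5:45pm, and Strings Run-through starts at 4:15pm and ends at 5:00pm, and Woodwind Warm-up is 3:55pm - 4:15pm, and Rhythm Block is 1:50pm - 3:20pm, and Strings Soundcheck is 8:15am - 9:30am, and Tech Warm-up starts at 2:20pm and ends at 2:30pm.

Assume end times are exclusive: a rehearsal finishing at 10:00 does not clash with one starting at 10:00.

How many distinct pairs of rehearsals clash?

2

Sorted by start: Sectional Overdub, Strings Soundcheck, Chamber Session, Rhythm Block, Tech Warm-up, Woodwind Warm-up, Strings Run-through, Vocals Tracking, Woodwind Rehearsal.
Strings Soundcheck starts after Sectional Overdub ends, so nothing later overlaps Sectional Overdub either.
Chamber Session starts before Strings Soundcheck ends → Strings Soundcheck and Chamber Session overlap.
Rhythm Block starts after Strings Soundcheck ends, so nothing later overlaps Strings Soundcheck either.
Rhythm Block starts after Chamber Session ends, so nothing later overlaps Chamber Session either.
Tech Warm-up starts before Rhythm Block ends → Rhythm Block and Tech Warm-up overlap.
Woodwind Warm-up starts after Rhythm Block ends, so nothing later overlaps Rhythm Block either.
Woodwind Warm-up starts after Tech Warm-up ends, so nothing later overlaps Tech Warm-up either.
Strings Run-through starts exactly when Woodwind Warm-up ends (back-to-back, no overlap), so nothing later overlaps Woodwind Warm-up either.
Vocals Tracking starts after Strings Run-through ends, so nothing later overlaps Strings Run-through either.
Woodwind Rehearsal starts after Vocals Tracking ends.
Overlapping pairs: Chamber Session & Strings Soundcheck, Rhythm Block & Tech Warm-up — 2 in total.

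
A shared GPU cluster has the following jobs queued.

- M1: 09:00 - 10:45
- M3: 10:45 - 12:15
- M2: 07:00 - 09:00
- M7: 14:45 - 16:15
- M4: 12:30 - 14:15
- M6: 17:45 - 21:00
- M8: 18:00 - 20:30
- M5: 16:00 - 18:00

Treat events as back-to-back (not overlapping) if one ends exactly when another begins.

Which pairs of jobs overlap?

M5 & M6, M5 & M7, M6 & M8

Sorted by start: M2, M1, M3, M4, M7, M5, M6, M8.
M1 starts exactly when M2 ends (back-to-back, no overlap); M2 is clear from here.
M3 starts exactly when M1 ends (back-to-back, no overlap); M1 is clear from here.
M4 starts after M3 ends; M3 is clear from here.
M7 starts after M4 ends; M4 is clear from here.
M5 starts before M7 ends → M7 and M5 overlap.
M6 starts after M7 ends; M7 is clear from here.
M6 starts before M5 ends → M5 and M6 overlap.
M8 starts exactly when M5 ends (back-to-back, no overlap).
M8 starts before M6 ends → M6 and M8 overlap.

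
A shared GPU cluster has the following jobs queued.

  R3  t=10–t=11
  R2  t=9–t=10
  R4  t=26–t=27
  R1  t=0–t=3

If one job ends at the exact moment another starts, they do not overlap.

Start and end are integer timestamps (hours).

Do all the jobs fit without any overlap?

Sorted by start: R1, R2, R3, R4.
R2 starts after R1 ends, so nothing later overlaps R1 either.
R3 starts exactly when R2 ends (back-to-back, no overlap), so nothing later overlaps R2 either.
R4 starts after R3 ends.
Every pair is clear; the schedule has no overlaps.

Yes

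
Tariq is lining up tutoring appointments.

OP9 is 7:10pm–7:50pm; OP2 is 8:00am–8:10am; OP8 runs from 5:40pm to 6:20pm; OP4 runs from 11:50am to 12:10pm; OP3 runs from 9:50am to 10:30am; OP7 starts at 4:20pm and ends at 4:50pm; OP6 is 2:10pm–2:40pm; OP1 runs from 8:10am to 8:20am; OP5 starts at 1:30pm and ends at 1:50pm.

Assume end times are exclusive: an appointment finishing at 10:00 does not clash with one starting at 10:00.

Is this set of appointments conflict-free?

Yes

Sorted by start: OP2, OP1, OP3, OP4, OP5, OP6, OP7, OP8, OP9.
OP1 starts exactly when OP2 ends (back-to-back, no overlap), so OP2 has no further overlaps.
OP3 starts after OP1 ends, so OP1 has no further overlaps.
OP4 starts after OP3 ends, so OP3 has no further overlaps.
OP5 starts after OP4 ends, so OP4 has no further overlaps.
OP6 starts after OP5 ends, so OP5 has no further overlaps.
OP7 starts after OP6 ends, so OP6 has no further overlaps.
OP8 starts after OP7 ends, so OP7 has no further overlaps.
OP9 starts after OP8 ends.
Every pair is clear; the schedule has no overlaps.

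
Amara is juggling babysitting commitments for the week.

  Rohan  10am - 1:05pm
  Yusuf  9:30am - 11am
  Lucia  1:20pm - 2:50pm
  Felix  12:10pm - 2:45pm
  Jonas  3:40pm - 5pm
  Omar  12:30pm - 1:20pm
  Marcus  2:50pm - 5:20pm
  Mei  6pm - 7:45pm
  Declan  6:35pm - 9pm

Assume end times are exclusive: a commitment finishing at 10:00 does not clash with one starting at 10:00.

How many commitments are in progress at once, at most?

3

Sort all start/end points and keep a running count:
9:30am start Yusuf → 1
10am start Rohan → 2
11am end Yusuf → 1
12:10pm start Felix → 2
12:30pm start Omar → 3
1:05pm end Rohan → 2
1:20pm end Omar → 1
1:20pm start Lucia → 2
2:45pm end Felix → 1
2:50pm end Lucia → 0
2:50pm start Marcus → 1
3:40pm start Jonas → 2
5pm end Jonas → 1
5:20pm end Marcus → 0
6pm start Mei → 1
6:35pm start Declan → 2
7:45pm end Mei → 1
9pm end Declan → 0
Peak is 3, at 12:30pm (Felix, Omar, Rohan).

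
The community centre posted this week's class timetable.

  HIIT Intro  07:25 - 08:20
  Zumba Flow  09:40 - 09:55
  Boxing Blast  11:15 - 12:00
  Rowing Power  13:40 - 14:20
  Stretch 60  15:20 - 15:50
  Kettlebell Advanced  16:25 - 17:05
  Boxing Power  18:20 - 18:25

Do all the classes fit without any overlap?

Sorted by start: HIIT Intro, Zumba Flow, Boxing Blast, Rowing Power, Stretch 60, Kettlebell Advanced, Boxing Power.
Zumba Flow starts after HIIT Intro ends, so nothing later overlaps HIIT Intro either.
Boxing Blast starts after Zumba Flow ends, so nothing later overlaps Zumba Flow either.
Rowing Power starts after Boxing Blast ends, so nothing later overlaps Boxing Blast either.
Stretch 60 starts after Rowing Power ends, so nothing later overlaps Rowing Power either.
Kettlebell Advanced starts after Stretch 60 ends, so nothing later overlaps Stretch 60 either.
Boxing Power starts after Kettlebell Advanced ends.
Every pair is clear; the schedule has no overlaps.

Yes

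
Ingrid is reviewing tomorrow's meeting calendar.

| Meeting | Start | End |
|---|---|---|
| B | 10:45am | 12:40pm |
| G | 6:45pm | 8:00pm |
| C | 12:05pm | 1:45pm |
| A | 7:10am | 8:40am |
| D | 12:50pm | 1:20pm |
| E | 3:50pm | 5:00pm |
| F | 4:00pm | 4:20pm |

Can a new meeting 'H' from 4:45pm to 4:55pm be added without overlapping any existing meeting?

No — it overlaps E

A: ends 8:40am at or before H starts 4:45pm → clear.
B: ends 12:40pm at or before H starts 4:45pm → clear.
C: ends 1:45pm at or before H starts 4:45pm → clear.
D: ends 1:20pm at or before H starts 4:45pm → clear.
E: starts 3:50pm before H ends 4:55pm, and ends 5:00pm after H starts 4:45pm → overlap.
F: ends 4:20pm at or before H starts 4:45pm → clear.
G: starts 6:45pm at or after H ends 4:55pm → clear.
H overlaps E.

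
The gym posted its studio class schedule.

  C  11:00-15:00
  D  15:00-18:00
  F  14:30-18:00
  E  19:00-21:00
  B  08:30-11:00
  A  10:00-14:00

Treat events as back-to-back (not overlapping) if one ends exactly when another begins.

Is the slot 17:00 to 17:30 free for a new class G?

No — it overlaps D, F

B: ends 11:00 at or before G starts 17:00 → clear.
A: ends 14:00 at or before G starts 17:00 → clear.
C: ends 15:00 at or before G starts 17:00 → clear.
F: starts 14:30 before G ends 17:30, and ends 18:00 after G starts 17:00 → overlap.
D: starts 15:00 before G ends 17:30, and ends 18:00 after G starts 17:00 → overlap.
E: starts 19:00 at or after G ends 17:30 → clear.
G overlaps D, F.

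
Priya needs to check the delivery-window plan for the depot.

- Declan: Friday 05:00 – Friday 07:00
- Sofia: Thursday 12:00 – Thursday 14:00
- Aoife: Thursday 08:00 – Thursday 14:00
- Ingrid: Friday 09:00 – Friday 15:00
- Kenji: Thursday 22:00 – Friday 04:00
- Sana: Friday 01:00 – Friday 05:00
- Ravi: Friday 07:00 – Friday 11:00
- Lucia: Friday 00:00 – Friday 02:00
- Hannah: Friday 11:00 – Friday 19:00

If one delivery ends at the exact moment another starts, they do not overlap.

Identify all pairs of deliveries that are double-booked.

Aoife & Sofia, Hannah & Ingrid, Ingrid & Ravi, Kenji & Lucia, Kenji & Sana, Lucia & Sana

Sorted by start: Aoife, Sofia, Kenji, Lucia, Sana, Declan, Ravi, Ingrid, Hannah.
Sofia starts before Aoife ends → Aoife and Sofia overlap.
Kenji starts after Aoife ends — done with Aoife.
Kenji starts after Sofia ends — done with Sofia.
Lucia starts before Kenji ends → Kenji and Lucia overlap.
Sana starts before Kenji ends → Kenji and Sana overlap.
Declan starts after Kenji ends — done with Kenji.
Sana starts before Lucia ends → Lucia and Sana overlap.
Declan starts after Lucia ends — done with Lucia.
Declan starts exactly when Sana ends (back-to-back, no overlap) — done with Sana.
Ravi starts exactly when Declan ends (back-to-back, no overlap) — done with Declan.
Ingrid starts before Ravi ends → Ravi and Ingrid overlap.
Hannah starts exactly when Ravi ends (back-to-back, no overlap).
Hannah starts before Ingrid ends → Ingrid and Hannah overlap.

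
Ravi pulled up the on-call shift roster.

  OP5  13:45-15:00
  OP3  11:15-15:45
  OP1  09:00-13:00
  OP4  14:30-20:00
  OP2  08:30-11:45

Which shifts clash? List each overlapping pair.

OP1 & OP2, OP1 & OP3, OP2 & OP3, OP3 & OP4, OP3 & OP5, OP4 & OP5

Sorted by start: OP2, OP1, OP3, OP5, OP4.
OP1 starts before OP2 ends → OP2 and OP1 overlap.
OP3 starts before OP2 ends → OP2 and OP3 overlap.
OP5 starts after OP2 ends — done with OP2.
OP3 starts before OP1 ends → OP1 and OP3 overlap.
OP5 starts after OP1 ends — done with OP1.
OP5 starts before OP3 ends → OP3 and OP5 overlap.
OP4 starts before OP3 ends → OP3 and OP4 overlap.
OP4 starts before OP5 ends → OP5 and OP4 overlap.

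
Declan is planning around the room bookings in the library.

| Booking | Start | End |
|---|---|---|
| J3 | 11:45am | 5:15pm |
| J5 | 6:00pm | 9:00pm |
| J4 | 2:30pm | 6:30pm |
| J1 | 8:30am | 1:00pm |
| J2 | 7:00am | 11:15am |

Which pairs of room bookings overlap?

J1 & J2, J1 & J3, J3 & J4, J4 & J5

Sorted by start: J2, J1, J3, J4, J5.
J1 starts before J2 ends → J2 and J1 overlap.
J3 starts after J2 ends — done with J2.
J3 starts before J1 ends → J1 and J3 overlap.
J4 starts after J1 ends — done with J1.
J4 starts before J3 ends → J3 and J4 overlap.
J5 starts after J3 ends.
J5 starts before J4 ends → J4 and J5 overlap.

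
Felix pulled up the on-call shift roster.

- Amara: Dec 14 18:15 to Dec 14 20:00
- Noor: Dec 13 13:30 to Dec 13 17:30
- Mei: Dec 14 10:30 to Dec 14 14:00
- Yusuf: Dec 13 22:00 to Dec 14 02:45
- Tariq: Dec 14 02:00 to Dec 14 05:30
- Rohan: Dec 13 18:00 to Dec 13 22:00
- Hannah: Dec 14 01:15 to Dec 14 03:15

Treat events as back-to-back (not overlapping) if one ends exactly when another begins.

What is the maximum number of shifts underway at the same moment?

3

Sweep the timeline, counting +1 at each start and −1 at each end (ends before starts at a tie):
Dec 13 13:30 start Noor → 1
Dec 13 17:30 end Noor → 0
Dec 13 18:00 start Rohan → 1
Dec 13 22:00 end Rohan → 0
Dec 13 22:00 start Yusuf → 1
Dec 14 01:15 start Hannah → 2
Dec 14 02:00 start Tariq → 3
Dec 14 02:45 end Yusuf → 2
Dec 14 03:15 end Hannah → 1
Dec 14 05:30 end Tariq → 0
Dec 14 10:30 start Mei → 1
Dec 14 14:00 end Mei → 0
Dec 14 18:15 start Amara → 1
Dec 14 20:00 end Amara → 0
Peak is 3, at Dec 14 02:00 (Hannah, Tariq, Yusuf).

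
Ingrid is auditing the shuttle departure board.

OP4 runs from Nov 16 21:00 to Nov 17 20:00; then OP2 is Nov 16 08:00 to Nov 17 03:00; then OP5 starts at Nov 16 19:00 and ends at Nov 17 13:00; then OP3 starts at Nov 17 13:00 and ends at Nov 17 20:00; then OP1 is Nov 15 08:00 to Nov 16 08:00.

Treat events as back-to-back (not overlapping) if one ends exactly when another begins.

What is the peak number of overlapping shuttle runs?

3

Walk through starts and ends in time order (an end at T is processed before a start at T):
Nov 15 08:00 start OP1 → 1
Nov 16 08:00 end OP1 → 0
Nov 16 08:00 start OP2 → 1
Nov 16 19:00 start OP5 → 2
Nov 16 21:00 start OP4 → 3
Nov 17 03:00 end OP2 → 2
Nov 17 13:00 end OP5 → 1
Nov 17 13:00 start OP3 → 2
Nov 17 20:00 end OP3 → 1
Nov 17 20:00 end OP4 → 0
Peak is 3, at Nov 16 21:00 (OP2, OP4, OP5).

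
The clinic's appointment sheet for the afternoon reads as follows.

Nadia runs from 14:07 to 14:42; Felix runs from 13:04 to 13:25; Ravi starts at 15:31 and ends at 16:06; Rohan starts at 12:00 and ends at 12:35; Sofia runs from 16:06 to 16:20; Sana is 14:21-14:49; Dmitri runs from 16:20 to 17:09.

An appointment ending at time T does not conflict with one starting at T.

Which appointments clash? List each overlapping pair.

Nadia & Sana

Sorted by start: Rohan, Felix, Nadia, Sana, Ravi, Sofia, Dmitri.
Felix starts after Rohan ends — done with Rohan.
Nadia starts after Felix ends — done with Felix.
Sana starts before Nadia ends → Nadia and Sana overlap.
Ravi starts after Nadia ends — done with Nadia.
Ravi starts after Sana ends — done with Sana.
Sofia starts exactly when Ravi ends (back-to-back, no overlap) — done with Ravi.
Dmitri starts exactly when Sofia ends (back-to-back, no overlap).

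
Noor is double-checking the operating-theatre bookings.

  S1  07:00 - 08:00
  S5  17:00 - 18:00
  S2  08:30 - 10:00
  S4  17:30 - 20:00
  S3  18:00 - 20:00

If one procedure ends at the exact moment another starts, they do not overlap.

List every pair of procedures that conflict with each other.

Two intervals overlap when each starts before the other ends.
Sorted by start: S1, S2, S5, S4, S3.
S2 starts after S1 ends — done with S1.
S5 starts after S2 ends — done with S2.
S4 starts before S5 ends → S5 and S4 overlap.
S3 starts exactly when S5 ends (back-to-back, no overlap).
S3 starts before S4 ends → S4 and S3 overlap.

S3 & S4, S4 & S5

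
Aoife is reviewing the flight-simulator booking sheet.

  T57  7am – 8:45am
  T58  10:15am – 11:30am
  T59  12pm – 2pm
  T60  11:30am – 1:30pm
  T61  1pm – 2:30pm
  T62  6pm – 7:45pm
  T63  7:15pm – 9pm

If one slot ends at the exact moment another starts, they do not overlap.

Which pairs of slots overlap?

Check each pair: they overlap iff neither finishes before the other starts.
Sorted by start: T57, T58, T60, T59, T61, T62, T63.
T58 starts after T57 ends, so T57 has no further overlaps.
T60 starts exactly when T58 ends (back-to-back, no overlap), so T58 has no further overlaps.
T59 starts before T60 ends → T60 and T59 overlap.
T61 starts before T60 ends → T60 and T61 overlap.
T62 starts after T60 ends, so T60 has no further overlaps.
T61 starts before T59 ends → T59 and T61 overlap.
T62 starts after T59 ends, so T59 has no further overlaps.
T62 starts after T61 ends, so T61 has no further overlaps.
T63 starts before T62 ends → T62 and T63 overlap.

T59 & T60, T59 & T61, T60 & T61, T62 & T63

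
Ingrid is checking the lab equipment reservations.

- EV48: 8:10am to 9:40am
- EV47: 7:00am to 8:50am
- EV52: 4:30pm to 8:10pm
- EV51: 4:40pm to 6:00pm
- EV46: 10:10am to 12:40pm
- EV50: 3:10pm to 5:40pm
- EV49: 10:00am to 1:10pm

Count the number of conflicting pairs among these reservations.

5

Sorted by start: EV47, EV48, EV49, EV46, EV50, EV52, EV51.
EV48 starts before EV47 ends → EV47 and EV48 overlap.
EV49 starts after EV47 ends, so EV47 has no further overlaps.
EV49 starts after EV48 ends, so EV48 has no further overlaps.
EV46 starts before EV49 ends → EV49 and EV46 overlap.
EV50 starts after EV49 ends, so EV49 has no further overlaps.
EV50 starts after EV46 ends, so EV46 has no further overlaps.
EV52 starts before EV50 ends → EV50 and EV52 overlap.
EV51 starts before EV50 ends → EV50 and EV51 overlap.
EV51 starts before EV52 ends → EV52 and EV51 overlap.
Overlapping pairs: EV46 & EV49, EV47 & EV48, EV50 & EV51, EV50 & EV52, EV51 & EV52 — 5 in total.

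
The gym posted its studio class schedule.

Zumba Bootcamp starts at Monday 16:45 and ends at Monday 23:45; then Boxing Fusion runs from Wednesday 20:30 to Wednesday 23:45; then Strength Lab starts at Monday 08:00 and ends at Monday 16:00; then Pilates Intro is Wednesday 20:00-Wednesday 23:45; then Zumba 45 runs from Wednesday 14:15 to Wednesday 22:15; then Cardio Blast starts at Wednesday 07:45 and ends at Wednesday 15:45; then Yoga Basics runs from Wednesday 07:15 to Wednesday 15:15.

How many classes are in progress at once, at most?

Sweep the timeline, counting +1 at each start and −1 at each end (ends before starts at a tie):
Monday 08:00 start Strength Lab → 1
Monday 16:00 end Strength Lab → 0
Monday 16:45 start Zumba Bootcamp → 1
Monday 23:45 end Zumba Bootcamp → 0
Wednesday 07:15 start Yoga Basics → 1
Wednesday 07:45 start Cardio Blast → 2
Wednesday 14:15 start Zumba 45 → 3
Wednesday 15:15 end Yoga Basics → 2
Wednesday 15:45 end Cardio Blast → 1
Wednesday 20:00 start Pilates Intro → 2
Wednesday 20:30 start Boxing Fusion → 3
Wednesday 22:15 end Zumba 45 → 2
Wednesday 23:45 end Boxing Fusion → 1
Wednesday 23:45 end Pilates Intro → 0
Peak is 3, at Wednesday 14:15 (Cardio Blast, Yoga Basics, Zumba 45).

3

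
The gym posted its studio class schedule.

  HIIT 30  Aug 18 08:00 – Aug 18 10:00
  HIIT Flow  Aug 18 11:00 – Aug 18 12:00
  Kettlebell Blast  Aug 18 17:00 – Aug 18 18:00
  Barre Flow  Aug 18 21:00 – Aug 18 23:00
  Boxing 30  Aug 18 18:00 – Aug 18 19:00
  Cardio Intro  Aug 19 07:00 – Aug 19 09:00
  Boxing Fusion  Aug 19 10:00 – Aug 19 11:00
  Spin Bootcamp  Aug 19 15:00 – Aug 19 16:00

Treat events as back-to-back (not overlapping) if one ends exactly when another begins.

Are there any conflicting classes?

No

Sorted by start: HIIT 30, HIIT Flow, Kettlebell Blast, Boxing 30, Barre Flow, Cardio Intro, Boxing Fusion, Spin Bootcamp.
HIIT Flow starts after HIIT 30 ends; HIIT 30 is clear from here.
Kettlebell Blast starts after HIIT Flow ends; HIIT Flow is clear from here.
Boxing 30 starts exactly when Kettlebell Blast ends (back-to-back, no overlap); Kettlebell Blast is clear from here.
Barre Flow starts after Boxing 30 ends; Boxing 30 is clear from here.
Cardio Intro starts after Barre Flow ends; Barre Flow is clear from here.
Boxing Fusion starts after Cardio Intro ends; Cardio Intro is clear from here.
Spin Bootcamp starts after Boxing Fusion ends.
Every pair is clear; the schedule has no overlaps.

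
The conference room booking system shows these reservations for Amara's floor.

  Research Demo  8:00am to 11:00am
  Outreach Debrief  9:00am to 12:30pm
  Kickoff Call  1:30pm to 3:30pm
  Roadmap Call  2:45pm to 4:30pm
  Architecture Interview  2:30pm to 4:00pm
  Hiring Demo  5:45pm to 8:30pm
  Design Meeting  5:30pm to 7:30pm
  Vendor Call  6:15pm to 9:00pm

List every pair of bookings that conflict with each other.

Sorted by start: Research Demo, Outreach Debrief, Kickoff Call, Architecture Interview, Roadmap Call, Design Meeting, Hiring Demo, Vendor Call.
Outreach Debrief starts before Research Demo ends → Research Demo and Outreach Debrief overlap.
Kickoff Call starts after Research Demo ends; Research Demo is clear from here.
Kickoff Call starts after Outreach Debrief ends; Outreach Debrief is clear from here.
Architecture Interview starts before Kickoff Call ends → Kickoff Call and Architecture Interview overlap.
Roadmap Call starts before Kickoff Call ends → Kickoff Call and Roadmap Call overlap.
Design Meeting starts after Kickoff Call ends; Kickoff Call is clear from here.
Roadmap Call starts before Architecture Interview ends → Architecture Interview and Roadmap Call overlap.
Design Meeting starts after Architecture Interview ends; Architecture Interview is clear from here.
Design Meeting starts after Roadmap Call ends; Roadmap Call is clear from here.
Hiring Demo starts before Design Meeting ends → Design Meeting and Hiring Demo overlap.
Vendor Call starts before Design Meeting ends → Design Meeting and Vendor Call overlap.
Vendor Call starts before Hiring Demo ends → Hiring Demo and Vendor Call overlap.

Architecture Interview & Kickoff Call, Architecture Interview & Roadmap Call, Design Meeting & Hiring Demo, Design Meeting & Vendor Call, Hiring Demo & Vendor Call, Kickoff Call & Roadmap Call, Outreach Debrief & Research Demo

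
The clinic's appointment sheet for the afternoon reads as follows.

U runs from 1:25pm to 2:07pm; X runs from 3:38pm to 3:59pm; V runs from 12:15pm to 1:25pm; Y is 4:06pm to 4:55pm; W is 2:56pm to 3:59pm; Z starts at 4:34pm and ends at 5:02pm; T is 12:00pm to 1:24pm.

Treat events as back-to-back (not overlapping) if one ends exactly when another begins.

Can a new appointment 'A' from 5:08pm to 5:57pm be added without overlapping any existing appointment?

Yes — the slot is free

T: ends 1:24pm at or before A starts 5:08pm → clear.
V: ends 1:25pm at or before A starts 5:08pm → clear.
U: ends 2:07pm at or before A starts 5:08pm → clear.
W: ends 3:59pm at or before A starts 5:08pm → clear.
X: ends 3:59pm at or before A starts 5:08pm → clear.
Y: ends 4:55pm at or before A starts 5:08pm → clear.
Z: ends 5:02pm at or before A starts 5:08pm → clear.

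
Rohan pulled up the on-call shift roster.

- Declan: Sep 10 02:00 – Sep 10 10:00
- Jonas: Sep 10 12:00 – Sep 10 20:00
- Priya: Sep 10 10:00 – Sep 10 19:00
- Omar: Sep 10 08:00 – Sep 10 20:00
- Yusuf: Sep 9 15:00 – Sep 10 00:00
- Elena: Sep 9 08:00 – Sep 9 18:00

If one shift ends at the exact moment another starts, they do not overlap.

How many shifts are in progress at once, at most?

3

Sweep the timeline, counting +1 at each start and −1 at each end (ends before starts at a tie):
Sep 9 08:00 start Elena → 1
Sep 9 15:00 start Yusuf → 2
Sep 9 18:00 end Elena → 1
Sep 10 00:00 end Yusuf → 0
Sep 10 02:00 start Declan → 1
Sep 10 08:00 start Omar → 2
Sep 10 10:00 end Declan → 1
Sep 10 10:00 start Priya → 2
Sep 10 12:00 start Jonas → 3
Sep 10 19:00 end Priya → 2
Sep 10 20:00 end Jonas → 1
Sep 10 20:00 end Omar → 0
Peak is 3, at Sep 10 12:00 (Jonas, Omar, Priya).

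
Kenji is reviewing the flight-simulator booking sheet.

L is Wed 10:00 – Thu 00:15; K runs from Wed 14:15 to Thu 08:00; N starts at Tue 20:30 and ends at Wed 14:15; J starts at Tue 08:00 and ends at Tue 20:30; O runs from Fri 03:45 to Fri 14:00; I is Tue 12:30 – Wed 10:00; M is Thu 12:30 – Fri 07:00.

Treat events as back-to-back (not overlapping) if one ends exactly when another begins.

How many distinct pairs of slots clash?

5

Sorted by start: J, I, N, L, K, M, O.
I starts before J ends → J and I overlap.
N starts exactly when J ends (back-to-back, no overlap); J is clear from here.
N starts before I ends → I and N overlap.
L starts exactly when I ends (back-to-back, no overlap); I is clear from here.
L starts before N ends → N and L overlap.
K starts exactly when N ends (back-to-back, no overlap); N is clear from here.
K starts before L ends → L and K overlap.
M starts after L ends; L is clear from here.
M starts after K ends; K is clear from here.
O starts before M ends → M and O overlap.
Overlapping pairs: I & J, I & N, K & L, L & N, M & O — 5 in total.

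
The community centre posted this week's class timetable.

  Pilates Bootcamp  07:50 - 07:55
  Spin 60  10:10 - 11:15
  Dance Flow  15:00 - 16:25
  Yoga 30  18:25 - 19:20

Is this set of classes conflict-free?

Yes

Sorted by start: Pilates Bootcamp, Spin 60, Dance Flow, Yoga 30.
Spin 60 starts after Pilates Bootcamp ends — done with Pilates Bootcamp.
Dance Flow starts after Spin 60 ends — done with Spin 60.
Yoga 30 starts after Dance Flow ends.
Every pair is clear; the schedule has no overlaps.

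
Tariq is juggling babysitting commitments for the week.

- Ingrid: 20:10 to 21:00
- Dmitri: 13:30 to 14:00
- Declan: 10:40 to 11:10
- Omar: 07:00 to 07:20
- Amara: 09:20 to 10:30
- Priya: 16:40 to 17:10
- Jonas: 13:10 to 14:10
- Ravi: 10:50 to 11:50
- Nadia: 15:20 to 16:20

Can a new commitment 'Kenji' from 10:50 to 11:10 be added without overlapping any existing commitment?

Omar: ends 07:20 at or before Kenji starts 10:50 → clear.
Amara: ends 10:30 at or before Kenji starts 10:50 → clear.
Declan: starts 10:40 before Kenji ends 11:10, and ends 11:10 after Kenji starts 10:50 → overlap.
Ravi: starts 10:50 before Kenji ends 11:10, and ends 11:50 after Kenji starts 10:50 → overlap.
Jonas: starts 13:10 at or after Kenji ends 11:10 → clear.
Dmitri: starts 13:30 at or after Kenji ends 11:10 → clear.
Nadia: starts 15:20 at or after Kenji ends 11:10 → clear.
Priya: starts 16:40 at or after Kenji ends 11:10 → clear.
Ingrid: starts 20:10 at or after Kenji ends 11:10 → clear.
Kenji overlaps Ravi, Declan.

No — it overlaps Declan, Ravi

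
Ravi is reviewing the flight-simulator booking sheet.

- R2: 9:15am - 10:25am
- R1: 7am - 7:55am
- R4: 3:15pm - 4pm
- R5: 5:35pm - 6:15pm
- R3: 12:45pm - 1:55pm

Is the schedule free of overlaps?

Yes

Sorted by start: R1, R2, R3, R4, R5.
R2 starts after R1 ends — done with R1.
R3 starts after R2 ends — done with R2.
R4 starts after R3 ends — done with R3.
R5 starts after R4 ends.
Every pair is clear; the schedule has no overlaps.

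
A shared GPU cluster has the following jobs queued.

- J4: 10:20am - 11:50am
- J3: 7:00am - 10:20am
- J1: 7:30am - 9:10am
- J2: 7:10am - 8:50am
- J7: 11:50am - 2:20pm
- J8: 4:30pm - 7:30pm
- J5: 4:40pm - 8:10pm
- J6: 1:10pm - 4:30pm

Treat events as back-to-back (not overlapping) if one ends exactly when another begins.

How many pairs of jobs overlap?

5

Check each pair: they overlap iff neither finishes before the other starts.
Sorted by start: J3, J2, J1, J4, J7, J6, J8, J5.
J2 starts before J3 ends → J3 and J2 overlap.
J1 starts before J3 ends → J3 and J1 overlap.
J4 starts exactly when J3 ends (back-to-back, no overlap), so J3 has no further overlaps.
J1 starts before J2 ends → J2 and J1 overlap.
J4 starts after J2 ends, so J2 has no further overlaps.
J4 starts after J1 ends, so J1 has no further overlaps.
J7 starts exactly when J4 ends (back-to-back, no overlap), so J4 has no further overlaps.
J6 starts before J7 ends → J7 and J6 overlap.
J8 starts after J7 ends, so J7 has no further overlaps.
J8 starts exactly when J6 ends (back-to-back, no overlap), so J6 has no further overlaps.
J5 starts before J8 ends → J8 and J5 overlap.
Overlapping pairs: J1 & J2, J1 & J3, J2 & J3, J5 & J8, J6 & J7 — 5 in total.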